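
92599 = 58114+34485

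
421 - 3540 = -3119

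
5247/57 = 1749/19 = 92.05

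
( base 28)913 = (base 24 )C77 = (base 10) 7087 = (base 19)10C0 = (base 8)15657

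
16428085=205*80137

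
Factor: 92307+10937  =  103244 = 2^2*53^1*487^1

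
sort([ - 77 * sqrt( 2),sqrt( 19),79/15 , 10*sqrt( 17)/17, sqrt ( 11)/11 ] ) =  [  -  77*sqrt(2),sqrt( 11)/11,10*sqrt( 17)/17,sqrt( 19) , 79/15] 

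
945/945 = 1= 1.00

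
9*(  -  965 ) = -8685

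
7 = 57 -50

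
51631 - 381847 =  - 330216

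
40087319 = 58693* 683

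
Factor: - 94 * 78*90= - 659880 = - 2^3*3^3*5^1*13^1*47^1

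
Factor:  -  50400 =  - 2^5*3^2 * 5^2*7^1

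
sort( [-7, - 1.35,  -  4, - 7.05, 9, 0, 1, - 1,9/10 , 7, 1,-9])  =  [-9, - 7.05,  -  7, - 4, - 1.35, - 1,0 , 9/10,1, 1, 7,9] 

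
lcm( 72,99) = 792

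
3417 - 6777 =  - 3360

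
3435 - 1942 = 1493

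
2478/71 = 2478/71 = 34.90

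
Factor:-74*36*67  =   - 178488 = -2^3*3^2*37^1*67^1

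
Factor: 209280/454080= 2^1*11^ (-1 ) *43^(- 1)*109^1 = 218/473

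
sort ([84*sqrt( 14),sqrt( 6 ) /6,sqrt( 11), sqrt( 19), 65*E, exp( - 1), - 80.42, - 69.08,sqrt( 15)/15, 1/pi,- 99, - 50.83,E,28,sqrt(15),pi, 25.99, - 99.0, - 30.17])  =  [ - 99,-99.0, - 80.42,-69.08, - 50.83,-30.17,sqrt( 15)/15,1/pi,exp (  -  1),sqrt( 6)/6, E,pi,  sqrt( 11), sqrt( 15 ), sqrt( 19),25.99 , 28 , 65*E,84*sqrt( 14)]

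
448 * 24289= 10881472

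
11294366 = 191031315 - 179736949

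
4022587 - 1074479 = 2948108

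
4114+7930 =12044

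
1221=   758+463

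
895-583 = 312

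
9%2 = 1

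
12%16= 12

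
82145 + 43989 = 126134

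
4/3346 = 2/1673 =0.00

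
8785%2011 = 741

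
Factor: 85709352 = 2^3*3^1*41^1*87103^1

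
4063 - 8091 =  - 4028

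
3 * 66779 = 200337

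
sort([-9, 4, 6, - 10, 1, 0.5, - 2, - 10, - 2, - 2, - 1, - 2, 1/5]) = [ - 10, - 10, - 9,-2, - 2, - 2, - 2 , - 1,1/5,0.5,1,4,6] 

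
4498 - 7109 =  - 2611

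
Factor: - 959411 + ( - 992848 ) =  - 3^1*293^1*2221^1= -  1952259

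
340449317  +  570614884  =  911064201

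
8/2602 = 4/1301 = 0.00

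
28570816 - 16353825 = 12216991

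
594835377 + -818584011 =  - 223748634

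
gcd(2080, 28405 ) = 65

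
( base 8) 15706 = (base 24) C86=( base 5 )211420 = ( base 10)7110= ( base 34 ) 654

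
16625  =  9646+6979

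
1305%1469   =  1305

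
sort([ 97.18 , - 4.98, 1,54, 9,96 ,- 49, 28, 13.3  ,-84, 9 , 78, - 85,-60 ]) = [ - 85, - 84, - 60,- 49,-4.98, 1 , 9 , 9, 13.3 , 28,54,78,  96,97.18 ] 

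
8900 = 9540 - 640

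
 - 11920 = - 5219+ - 6701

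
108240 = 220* 492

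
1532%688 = 156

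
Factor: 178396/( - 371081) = -2^2 *103^1*857^(-1 )= - 412/857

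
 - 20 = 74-94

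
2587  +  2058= 4645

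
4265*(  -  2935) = -12517775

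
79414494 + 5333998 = 84748492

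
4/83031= 4/83031 = 0.00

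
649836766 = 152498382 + 497338384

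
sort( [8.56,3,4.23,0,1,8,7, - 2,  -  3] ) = [ - 3, -2,0,1,3,4.23, 7,8 , 8.56 ] 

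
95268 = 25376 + 69892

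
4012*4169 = 16726028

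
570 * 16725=9533250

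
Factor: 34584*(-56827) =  - 1965304968  =  - 2^3*3^1*11^1*131^1 *56827^1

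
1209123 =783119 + 426004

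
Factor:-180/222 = -30/37 = - 2^1*3^1*5^1*37^(-1)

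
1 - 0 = 1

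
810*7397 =5991570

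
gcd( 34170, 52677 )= 3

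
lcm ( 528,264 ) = 528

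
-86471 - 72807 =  - 159278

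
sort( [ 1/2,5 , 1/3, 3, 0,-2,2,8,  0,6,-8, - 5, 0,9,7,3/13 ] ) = [ - 8, - 5, - 2, 0, 0,  0,  3/13, 1/3, 1/2, 2,3,5,  6, 7, 8,9]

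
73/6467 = 73/6467 = 0.01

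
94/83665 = 94/83665 = 0.00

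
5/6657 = 5/6657 = 0.00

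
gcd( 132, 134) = 2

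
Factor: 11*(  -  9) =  - 99 = -  3^2  *11^1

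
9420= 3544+5876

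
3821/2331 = 3821/2331 =1.64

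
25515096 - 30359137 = - 4844041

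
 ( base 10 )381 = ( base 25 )f6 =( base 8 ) 575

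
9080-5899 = 3181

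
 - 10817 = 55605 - 66422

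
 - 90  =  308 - 398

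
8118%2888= 2342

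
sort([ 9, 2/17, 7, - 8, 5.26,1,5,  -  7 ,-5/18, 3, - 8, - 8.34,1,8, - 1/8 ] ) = [-8.34,-8, - 8, - 7, - 5/18, - 1/8, 2/17  ,  1,1, 3,5, 5.26, 7, 8,  9 ]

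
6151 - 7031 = -880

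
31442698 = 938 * 33521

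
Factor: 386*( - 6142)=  - 2370812 = - 2^2*37^1*83^1*193^1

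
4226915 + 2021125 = 6248040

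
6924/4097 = 1+2827/4097 = 1.69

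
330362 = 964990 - 634628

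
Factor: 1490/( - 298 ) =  - 5  =  - 5^1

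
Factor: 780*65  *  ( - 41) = - 2^2 * 3^1*5^2*13^2 * 41^1 = -2078700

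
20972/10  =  2097+ 1/5 = 2097.20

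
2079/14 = 148 + 1/2=148.50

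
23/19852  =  23/19852 = 0.00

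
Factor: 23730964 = 2^2*41^1*144701^1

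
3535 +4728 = 8263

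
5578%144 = 106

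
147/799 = 147/799 = 0.18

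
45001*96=4320096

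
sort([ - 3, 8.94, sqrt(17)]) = [ - 3 , sqrt( 17),  8.94]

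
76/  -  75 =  - 76/75 = - 1.01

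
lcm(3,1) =3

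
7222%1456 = 1398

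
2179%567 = 478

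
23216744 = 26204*886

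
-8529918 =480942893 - 489472811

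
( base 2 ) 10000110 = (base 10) 134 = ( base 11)112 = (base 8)206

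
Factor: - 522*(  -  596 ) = 2^3*3^2*29^1*149^1 = 311112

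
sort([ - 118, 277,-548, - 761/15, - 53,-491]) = [ - 548, - 491,- 118, - 53,-761/15,277 ] 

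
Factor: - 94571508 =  - 2^2*3^1*97^1 * 113^1*719^1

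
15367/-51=  -  15367/51 = - 301.31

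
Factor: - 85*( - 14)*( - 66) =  - 78540 = - 2^2 * 3^1*5^1*7^1*11^1 *17^1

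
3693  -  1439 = 2254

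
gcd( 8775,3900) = 975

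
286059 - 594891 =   -  308832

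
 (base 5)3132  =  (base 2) 110100001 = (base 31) DE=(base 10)417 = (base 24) h9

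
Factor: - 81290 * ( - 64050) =2^2*3^1*5^3*7^1*11^1*61^1*739^1= 5206624500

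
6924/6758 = 1 + 83/3379 = 1.02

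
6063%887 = 741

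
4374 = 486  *9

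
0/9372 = 0= 0.00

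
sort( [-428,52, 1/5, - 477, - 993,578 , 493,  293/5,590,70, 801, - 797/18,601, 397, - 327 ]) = [ - 993, -477, - 428, - 327, - 797/18,1/5,52, 293/5,  70,397,  493,578,590, 601,801] 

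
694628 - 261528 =433100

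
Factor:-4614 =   -  2^1*3^1 * 769^1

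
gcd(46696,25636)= 52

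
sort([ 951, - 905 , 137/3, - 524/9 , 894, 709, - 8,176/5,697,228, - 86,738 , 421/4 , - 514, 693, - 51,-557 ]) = [ - 905 , - 557, - 514,  -  86, - 524/9 , - 51,-8, 176/5,137/3,421/4,228,693  ,  697 , 709, 738 , 894,951]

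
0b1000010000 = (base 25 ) L3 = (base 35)F3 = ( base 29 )I6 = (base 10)528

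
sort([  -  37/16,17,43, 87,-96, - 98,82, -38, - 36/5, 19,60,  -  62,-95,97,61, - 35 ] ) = [-98,  -  96, - 95 , - 62, - 38, - 35,-36/5, - 37/16,17, 19,43, 60, 61, 82, 87, 97]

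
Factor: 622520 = 2^3*5^1*79^1 * 197^1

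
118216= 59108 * 2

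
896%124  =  28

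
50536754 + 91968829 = 142505583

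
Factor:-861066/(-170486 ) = 3^2*47837^1*85243^(-1 ) = 430533/85243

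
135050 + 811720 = 946770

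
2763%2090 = 673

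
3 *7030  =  21090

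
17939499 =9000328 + 8939171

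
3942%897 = 354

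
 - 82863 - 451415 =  - 534278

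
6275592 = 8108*774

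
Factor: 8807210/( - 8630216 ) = -4403605/4315108  =  -2^( - 2 )*5^1 *7^( - 1 ) * 41^1 *21481^1*154111^( - 1 )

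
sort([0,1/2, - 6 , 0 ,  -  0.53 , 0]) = [-6, - 0.53, 0, 0,0, 1/2] 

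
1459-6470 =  - 5011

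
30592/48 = 1912/3 = 637.33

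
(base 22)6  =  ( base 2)110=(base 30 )6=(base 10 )6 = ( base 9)6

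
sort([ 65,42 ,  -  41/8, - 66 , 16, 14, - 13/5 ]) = [ - 66, - 41/8 , - 13/5, 14,16, 42, 65] 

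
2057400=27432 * 75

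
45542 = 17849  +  27693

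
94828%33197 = 28434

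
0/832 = 0  =  0.00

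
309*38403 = 11866527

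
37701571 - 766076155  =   - 728374584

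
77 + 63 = 140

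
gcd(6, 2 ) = 2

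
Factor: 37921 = 13^1*2917^1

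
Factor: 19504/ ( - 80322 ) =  - 2^3*3^( - 1 ) * 11^( - 1)*23^1*53^1*1217^( - 1) = - 9752/40161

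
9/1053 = 1/117  =  0.01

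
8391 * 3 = 25173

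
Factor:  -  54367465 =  - 5^1*311^1*34963^1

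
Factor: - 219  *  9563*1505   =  -3151916985 = - 3^1*5^1*7^1 *43^1*73^2  *131^1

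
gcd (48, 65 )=1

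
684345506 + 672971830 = 1357317336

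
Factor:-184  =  -2^3*23^1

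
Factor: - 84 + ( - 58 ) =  - 142 = - 2^1*71^1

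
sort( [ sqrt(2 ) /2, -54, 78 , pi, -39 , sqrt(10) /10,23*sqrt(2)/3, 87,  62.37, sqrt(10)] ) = [-54  ,-39, sqrt( 10)/10, sqrt(2 ) /2, pi,  sqrt( 10),  23*sqrt(2)/3,  62.37, 78,87]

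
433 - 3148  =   - 2715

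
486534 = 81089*6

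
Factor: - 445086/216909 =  - 2^1*7^( - 1)*11^ ( -1)*79^1 = - 158/77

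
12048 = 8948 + 3100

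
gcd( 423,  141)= 141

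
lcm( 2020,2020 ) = 2020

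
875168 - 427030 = 448138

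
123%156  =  123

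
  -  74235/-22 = 3374+7/22 = 3374.32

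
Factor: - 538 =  - 2^1 *269^1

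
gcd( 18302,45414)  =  2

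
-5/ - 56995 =1/11399 = 0.00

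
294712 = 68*4334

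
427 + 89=516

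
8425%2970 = 2485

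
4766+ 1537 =6303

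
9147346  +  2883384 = 12030730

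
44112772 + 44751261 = 88864033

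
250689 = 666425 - 415736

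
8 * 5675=45400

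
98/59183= 98/59183  =  0.00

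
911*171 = 155781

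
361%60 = 1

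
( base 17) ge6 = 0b1001100000100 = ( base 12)2998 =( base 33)4FH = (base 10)4868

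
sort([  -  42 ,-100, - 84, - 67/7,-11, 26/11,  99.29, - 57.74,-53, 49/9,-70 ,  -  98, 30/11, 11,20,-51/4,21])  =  [-100, - 98, - 84,  -  70, - 57.74, - 53, - 42,  -  51/4, - 11,  -  67/7, 26/11 , 30/11, 49/9,11, 20, 21, 99.29 ] 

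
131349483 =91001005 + 40348478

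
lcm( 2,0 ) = 0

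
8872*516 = 4577952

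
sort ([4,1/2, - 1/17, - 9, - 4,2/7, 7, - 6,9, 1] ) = [ - 9, - 6,- 4, - 1/17,2/7, 1/2,1, 4,  7, 9 ] 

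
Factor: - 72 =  - 2^3 * 3^2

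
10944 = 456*24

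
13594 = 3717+9877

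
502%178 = 146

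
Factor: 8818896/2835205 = 2^4*3^1*5^( - 1)*43^( - 1)*269^1*683^1*13187^( - 1)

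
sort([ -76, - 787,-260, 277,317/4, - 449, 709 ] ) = [ - 787, - 449, - 260, - 76,317/4,277, 709 ] 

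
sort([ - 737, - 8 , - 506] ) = [ - 737, -506, - 8 ] 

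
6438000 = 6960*925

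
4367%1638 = 1091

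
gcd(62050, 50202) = 2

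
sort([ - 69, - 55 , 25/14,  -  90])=[ - 90, - 69,-55, 25/14]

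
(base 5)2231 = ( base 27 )bj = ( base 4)10330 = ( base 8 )474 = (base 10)316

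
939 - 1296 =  - 357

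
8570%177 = 74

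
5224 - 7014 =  -1790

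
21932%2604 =1100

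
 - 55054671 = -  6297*8743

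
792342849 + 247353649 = 1039696498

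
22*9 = 198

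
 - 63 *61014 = - 3843882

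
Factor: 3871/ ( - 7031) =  - 7^2*89^( - 1) = - 49/89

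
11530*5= 57650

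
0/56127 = 0   =  0.00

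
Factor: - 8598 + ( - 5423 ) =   -  14021 = - 7^1 *2003^1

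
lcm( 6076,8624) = 267344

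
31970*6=191820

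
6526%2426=1674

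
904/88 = 10 + 3/11 = 10.27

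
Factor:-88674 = - 2^1 * 3^1*14779^1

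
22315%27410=22315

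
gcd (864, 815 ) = 1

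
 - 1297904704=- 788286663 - 509618041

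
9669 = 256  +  9413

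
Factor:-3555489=-3^1*7^2*19^2* 67^1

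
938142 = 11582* 81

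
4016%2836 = 1180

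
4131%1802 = 527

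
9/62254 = 9/62254 = 0.00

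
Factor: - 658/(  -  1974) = 3^( - 1 ) = 1/3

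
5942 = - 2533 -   -  8475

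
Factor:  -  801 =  - 3^2*89^1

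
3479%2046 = 1433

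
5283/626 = 8 + 275/626 = 8.44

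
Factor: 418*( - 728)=  -  2^4 * 7^1*11^1*13^1*19^1 = - 304304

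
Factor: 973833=3^1*7^1*79^1*587^1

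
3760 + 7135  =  10895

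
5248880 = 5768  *910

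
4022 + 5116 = 9138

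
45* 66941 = 3012345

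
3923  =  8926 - 5003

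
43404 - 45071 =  - 1667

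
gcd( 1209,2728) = 31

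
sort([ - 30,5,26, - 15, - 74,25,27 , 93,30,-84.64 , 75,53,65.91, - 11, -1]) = [ - 84.64, - 74, - 30, - 15, - 11, - 1,5 , 25 , 26,27, 30,53,  65.91,  75 , 93] 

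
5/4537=5/4537 = 0.00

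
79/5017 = 79/5017 =0.02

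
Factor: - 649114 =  - 2^1 * 324557^1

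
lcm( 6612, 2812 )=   244644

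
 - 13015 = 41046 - 54061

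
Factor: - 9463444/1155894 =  - 4731722/577947= -2^1*3^( - 1) *19^1*239^1*383^( - 1)*503^(- 1)*521^1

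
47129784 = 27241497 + 19888287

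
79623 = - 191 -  - 79814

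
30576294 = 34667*882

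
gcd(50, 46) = 2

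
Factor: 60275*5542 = 334044050 = 2^1*5^2*17^1 * 163^1 * 2411^1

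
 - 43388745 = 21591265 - 64980010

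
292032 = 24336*12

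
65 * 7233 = 470145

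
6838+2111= 8949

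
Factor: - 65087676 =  - 2^2*3^2*73^1*  24767^1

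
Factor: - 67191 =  - 3^1*22397^1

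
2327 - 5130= - 2803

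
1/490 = 1/490 = 0.00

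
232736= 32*7273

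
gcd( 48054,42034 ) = 2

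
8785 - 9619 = -834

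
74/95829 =74/95829 = 0.00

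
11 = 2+9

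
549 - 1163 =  - 614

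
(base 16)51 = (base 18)49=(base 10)81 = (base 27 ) 30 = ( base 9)100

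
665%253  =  159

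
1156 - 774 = 382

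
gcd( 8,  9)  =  1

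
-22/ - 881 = 22/881 = 0.02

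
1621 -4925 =-3304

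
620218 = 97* 6394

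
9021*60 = 541260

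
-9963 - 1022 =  - 10985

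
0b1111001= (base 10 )121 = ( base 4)1321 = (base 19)67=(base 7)232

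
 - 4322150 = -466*9275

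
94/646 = 47/323 = 0.15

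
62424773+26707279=89132052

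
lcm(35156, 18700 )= 878900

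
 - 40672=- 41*992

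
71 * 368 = 26128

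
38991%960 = 591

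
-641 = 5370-6011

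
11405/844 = 13 + 433/844= 13.51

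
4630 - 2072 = 2558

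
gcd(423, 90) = 9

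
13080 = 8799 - -4281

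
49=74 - 25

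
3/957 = 1/319   =  0.00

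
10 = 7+3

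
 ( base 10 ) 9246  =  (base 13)4293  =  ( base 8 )22036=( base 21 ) KK6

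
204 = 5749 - 5545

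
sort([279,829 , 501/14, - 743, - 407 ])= [-743, - 407,  501/14, 279, 829 ] 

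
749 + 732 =1481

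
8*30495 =243960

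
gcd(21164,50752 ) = 52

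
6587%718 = 125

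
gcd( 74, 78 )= 2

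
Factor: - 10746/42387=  - 2^1*3^2*71^( - 1 ) = - 18/71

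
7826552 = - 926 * (-8452)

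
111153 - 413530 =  - 302377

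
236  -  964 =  - 728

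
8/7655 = 8/7655 = 0.00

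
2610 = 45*58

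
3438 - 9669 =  - 6231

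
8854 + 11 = 8865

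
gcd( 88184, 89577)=1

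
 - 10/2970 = -1/297 = - 0.00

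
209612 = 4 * 52403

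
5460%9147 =5460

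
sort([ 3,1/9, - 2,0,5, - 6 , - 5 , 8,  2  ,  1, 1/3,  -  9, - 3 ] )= [ - 9, - 6, - 5,-3,-2, 0,1/9 , 1/3, 1,2, 3,5,  8 ]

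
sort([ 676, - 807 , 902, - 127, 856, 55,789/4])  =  [ - 807, - 127, 55,  789/4, 676,856, 902]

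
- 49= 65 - 114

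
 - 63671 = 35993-99664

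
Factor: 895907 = 19^1 * 61^1*773^1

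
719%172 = 31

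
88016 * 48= 4224768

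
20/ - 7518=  - 10/3759 = - 0.00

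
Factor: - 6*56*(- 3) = 1008 = 2^4*3^2*7^1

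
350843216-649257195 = -298413979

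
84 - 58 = 26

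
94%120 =94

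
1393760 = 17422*80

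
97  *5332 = 517204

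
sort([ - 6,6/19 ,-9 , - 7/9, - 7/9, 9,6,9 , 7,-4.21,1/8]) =[ - 9, - 6, - 4.21, - 7/9, - 7/9,  1/8, 6/19, 6,7, 9, 9]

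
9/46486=9/46486   =  0.00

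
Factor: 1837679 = 37^1*49667^1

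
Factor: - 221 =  - 13^1*17^1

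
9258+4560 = 13818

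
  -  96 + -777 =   -  873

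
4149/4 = 4149/4 = 1037.25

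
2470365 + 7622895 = 10093260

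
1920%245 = 205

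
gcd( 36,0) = 36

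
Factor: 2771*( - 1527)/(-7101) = 3^( - 2 ) * 17^1*163^1*263^(  -  1 )*509^1 = 1410439/2367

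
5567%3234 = 2333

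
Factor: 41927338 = 2^1*17^1 * 19^1 * 41^1 * 1583^1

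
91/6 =91/6 = 15.17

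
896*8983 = 8048768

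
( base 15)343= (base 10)738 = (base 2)1011100010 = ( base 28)qa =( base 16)2E2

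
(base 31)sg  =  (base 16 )374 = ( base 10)884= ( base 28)13g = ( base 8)1564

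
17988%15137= 2851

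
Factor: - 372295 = -5^1*7^1*11^1*967^1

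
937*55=51535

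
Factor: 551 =19^1*29^1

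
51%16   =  3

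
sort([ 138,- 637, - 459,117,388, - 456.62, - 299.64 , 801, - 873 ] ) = [ - 873,-637,- 459, - 456.62,- 299.64, 117 , 138,388,801 ]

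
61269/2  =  30634 + 1/2 = 30634.50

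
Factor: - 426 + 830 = 404 =2^2* 101^1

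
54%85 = 54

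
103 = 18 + 85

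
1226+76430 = 77656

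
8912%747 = 695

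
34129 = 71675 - 37546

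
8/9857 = 8/9857 = 0.00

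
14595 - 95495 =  - 80900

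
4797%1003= 785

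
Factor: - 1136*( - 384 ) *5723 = 2^11*3^1*59^1*71^1*97^1 = 2496509952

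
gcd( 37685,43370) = 5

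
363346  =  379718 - 16372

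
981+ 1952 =2933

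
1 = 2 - 1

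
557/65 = 8  +  37/65 = 8.57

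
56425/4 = 14106 + 1/4 =14106.25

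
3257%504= 233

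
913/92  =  9 + 85/92 = 9.92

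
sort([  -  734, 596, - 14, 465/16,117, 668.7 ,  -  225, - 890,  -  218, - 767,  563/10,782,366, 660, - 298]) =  [ -890, - 767,-734, - 298  , - 225, - 218, - 14, 465/16,563/10, 117, 366,596, 660 , 668.7, 782] 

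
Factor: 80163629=7^1 * 13^2*67763^1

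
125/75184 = 125/75184 = 0.00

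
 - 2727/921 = -909/307 = - 2.96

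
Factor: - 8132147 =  - 59^1*337^1*409^1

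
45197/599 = 45197/599 = 75.45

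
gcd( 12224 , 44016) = 16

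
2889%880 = 249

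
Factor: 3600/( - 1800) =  - 2^1 = - 2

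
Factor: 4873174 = 2^1*191^1 * 12757^1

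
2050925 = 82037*25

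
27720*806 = 22342320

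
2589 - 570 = 2019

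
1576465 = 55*28663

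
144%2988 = 144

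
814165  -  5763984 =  - 4949819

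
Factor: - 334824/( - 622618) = 167412/311309=2^2 * 3^1*7^1 * 193^( - 1) * 1613^(-1 ) * 1993^1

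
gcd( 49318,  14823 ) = 1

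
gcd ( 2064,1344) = 48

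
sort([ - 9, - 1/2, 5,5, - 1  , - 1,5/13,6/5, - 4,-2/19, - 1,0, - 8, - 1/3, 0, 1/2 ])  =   [- 9,-8, - 4, - 1, - 1, - 1, - 1/2, - 1/3, - 2/19, 0,0, 5/13, 1/2, 6/5,  5,5]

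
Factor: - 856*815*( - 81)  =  56508840 =2^3*3^4 *5^1*107^1*  163^1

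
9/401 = 9/401  =  0.02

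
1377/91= 1377/91 = 15.13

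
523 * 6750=3530250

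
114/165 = 38/55=0.69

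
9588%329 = 47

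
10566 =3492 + 7074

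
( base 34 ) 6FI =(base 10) 7464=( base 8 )16450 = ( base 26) b12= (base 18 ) 150C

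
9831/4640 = 339/160 = 2.12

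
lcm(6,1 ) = 6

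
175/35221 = 175/35221 = 0.00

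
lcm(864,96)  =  864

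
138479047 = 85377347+53101700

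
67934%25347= 17240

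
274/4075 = 274/4075 = 0.07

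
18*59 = 1062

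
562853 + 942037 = 1504890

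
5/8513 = 5/8513 = 0.00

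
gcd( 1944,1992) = 24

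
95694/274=47847/137 = 349.25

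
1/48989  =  1/48989 = 0.00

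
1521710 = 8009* 190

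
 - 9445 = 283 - 9728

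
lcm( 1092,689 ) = 57876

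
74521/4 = 18630 + 1/4 = 18630.25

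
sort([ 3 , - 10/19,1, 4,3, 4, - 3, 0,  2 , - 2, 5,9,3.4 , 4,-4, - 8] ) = [  -  8, - 4,  -  3, - 2 ,-10/19,0, 1,  2,3, 3, 3.4,  4,4, 4,5,9]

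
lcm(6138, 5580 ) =61380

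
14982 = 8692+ 6290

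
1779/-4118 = -1779/4118 = - 0.43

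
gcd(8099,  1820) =91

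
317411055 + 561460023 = 878871078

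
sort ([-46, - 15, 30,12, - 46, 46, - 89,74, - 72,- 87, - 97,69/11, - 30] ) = [ - 97, - 89, -87, - 72,  -  46,  -  46,- 30,-15, 69/11,12,30,46, 74] 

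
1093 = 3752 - 2659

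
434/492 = 217/246 = 0.88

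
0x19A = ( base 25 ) GA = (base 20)10A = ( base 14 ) 214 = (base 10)410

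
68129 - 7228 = 60901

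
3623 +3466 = 7089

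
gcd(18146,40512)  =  422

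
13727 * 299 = 4104373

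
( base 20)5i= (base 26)4E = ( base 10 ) 118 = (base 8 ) 166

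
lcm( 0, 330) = 0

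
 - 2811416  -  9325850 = -12137266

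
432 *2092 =903744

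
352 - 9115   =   - 8763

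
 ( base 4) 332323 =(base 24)6nj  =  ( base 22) 871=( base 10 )4027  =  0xfbb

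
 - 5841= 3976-9817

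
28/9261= 4/1323 = 0.00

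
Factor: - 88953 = -3^1 * 149^1*199^1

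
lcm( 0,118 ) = 0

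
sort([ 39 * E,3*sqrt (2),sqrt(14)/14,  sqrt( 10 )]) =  [ sqrt( 14) /14  ,  sqrt (10 ),  3*sqrt(2), 39*E ] 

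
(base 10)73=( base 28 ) 2h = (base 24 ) 31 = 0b1001001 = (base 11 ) 67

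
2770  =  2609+161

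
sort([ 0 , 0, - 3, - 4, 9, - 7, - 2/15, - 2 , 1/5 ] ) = [-7, - 4 , - 3, - 2, - 2/15 , 0 , 0, 1/5, 9 ]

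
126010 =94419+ 31591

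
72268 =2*36134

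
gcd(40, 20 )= 20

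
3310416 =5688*582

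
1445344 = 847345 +597999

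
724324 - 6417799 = - 5693475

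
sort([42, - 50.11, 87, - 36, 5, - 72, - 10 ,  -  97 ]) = [  -  97,-72, - 50.11, - 36 ,  -  10,5, 42, 87]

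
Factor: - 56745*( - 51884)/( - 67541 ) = - 2^2 * 3^2*5^1*7^1*13^1*29^( - 1)*97^1*109^1*137^ ( - 1 ) = - 173185740/3973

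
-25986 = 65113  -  91099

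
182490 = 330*553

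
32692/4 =8173  =  8173.00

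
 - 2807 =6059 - 8866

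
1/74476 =1/74476 = 0.00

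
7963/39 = 7963/39 = 204.18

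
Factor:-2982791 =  - 7^1*19^1*41^1*547^1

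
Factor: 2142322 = 2^1*7^1* 13^1*79^1*149^1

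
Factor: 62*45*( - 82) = - 2^2*3^2*5^1*31^1 * 41^1 = -228780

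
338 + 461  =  799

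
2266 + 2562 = 4828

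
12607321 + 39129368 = 51736689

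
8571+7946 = 16517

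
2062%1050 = 1012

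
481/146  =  3 + 43/146 = 3.29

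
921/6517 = 921/6517= 0.14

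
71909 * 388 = 27900692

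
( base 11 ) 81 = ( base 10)89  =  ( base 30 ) 2T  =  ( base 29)32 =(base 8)131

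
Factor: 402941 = 7^1*11^1 * 5233^1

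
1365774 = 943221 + 422553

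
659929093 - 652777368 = 7151725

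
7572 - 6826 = 746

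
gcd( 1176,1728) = 24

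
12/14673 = 4/4891  =  0.00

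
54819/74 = 740 + 59/74 = 740.80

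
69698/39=69698/39 = 1787.13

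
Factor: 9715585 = 5^1 * 11^1*17^1 * 10391^1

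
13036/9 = 13036/9 = 1448.44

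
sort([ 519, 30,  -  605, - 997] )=[-997,  -  605,30,  519 ]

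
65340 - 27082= 38258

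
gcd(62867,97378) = 1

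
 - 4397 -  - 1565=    - 2832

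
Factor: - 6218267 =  - 11^1  *  29^1 * 101^1*193^1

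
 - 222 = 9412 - 9634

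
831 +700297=701128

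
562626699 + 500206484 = 1062833183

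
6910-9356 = -2446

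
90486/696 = 130 + 1/116 = 130.01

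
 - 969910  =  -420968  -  548942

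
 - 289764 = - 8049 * 36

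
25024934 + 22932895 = 47957829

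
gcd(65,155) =5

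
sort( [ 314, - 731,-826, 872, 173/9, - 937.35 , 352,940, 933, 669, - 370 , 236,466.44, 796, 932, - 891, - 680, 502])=[  -  937.35,  -  891, -826,-731, - 680,  -  370,  173/9,236,  314,352, 466.44,502, 669, 796, 872, 932, 933, 940]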